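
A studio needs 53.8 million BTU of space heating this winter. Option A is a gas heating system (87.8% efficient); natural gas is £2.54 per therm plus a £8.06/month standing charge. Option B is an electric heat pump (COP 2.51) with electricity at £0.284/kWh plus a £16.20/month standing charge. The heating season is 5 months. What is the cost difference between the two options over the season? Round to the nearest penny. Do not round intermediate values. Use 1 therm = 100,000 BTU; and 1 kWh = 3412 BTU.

£268.39

Heat load = 53.8 × 10⁶ BTU = 53,800,000 BTU
Gas: input = 53,800,000 / 0.878 = 61,275,626 BTU = 612.8 therm → 612.8 × £2.54 = £1,556.40; + 5 × £8.06 standing = £1,596.70
Heat pump: 53,800,000 BTU / 3412 = 15,770 kWh heat; / 2.51 = 6,282 kWh in → × £0.284 = £1,784.09; + 5 × £16.20 standing = £1,865.09
Difference = |£1,596.70 − £1,865.09| = £268.39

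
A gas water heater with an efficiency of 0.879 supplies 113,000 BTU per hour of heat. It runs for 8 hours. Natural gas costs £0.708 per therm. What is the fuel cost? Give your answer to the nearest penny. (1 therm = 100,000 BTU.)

£7.28

Heat delivered = 113,000 BTU/h × 8 h = 904,000 BTU
Gas input = 904,000 / 0.879 = 1,028,441 BTU
= 1,028,441 / 100,000 = 10.28 therm
Cost = 10.28 × £0.708/therm = £7.28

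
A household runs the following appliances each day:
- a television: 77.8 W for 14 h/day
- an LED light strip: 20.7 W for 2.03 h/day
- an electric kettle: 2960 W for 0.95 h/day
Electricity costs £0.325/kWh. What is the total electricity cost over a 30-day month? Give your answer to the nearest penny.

television: 77.8 W × 14 h × 30 d = 32,676 Wh = 32.68 kWh
LED light strip: 20.7 W × 2.03 h × 30 d = 1,261 Wh = 1.261 kWh
electric kettle: 2960 W × 0.95 h × 30 d = 84,360 Wh = 84.36 kWh
Total energy = 32.68 + 1.261 + 84.36 = 118.3 kWh
Cost = 118.3 kWh × £0.325 = £38.45

£38.45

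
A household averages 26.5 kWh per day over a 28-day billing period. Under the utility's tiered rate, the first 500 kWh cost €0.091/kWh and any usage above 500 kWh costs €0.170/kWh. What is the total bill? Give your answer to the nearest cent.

Usage = 26.5 kWh/day × 28 days = 742 kWh
First 500 kWh × €0.091 = €45.50
Remaining 242 kWh × €0.170 = €41.14
Total = €86.64

€86.64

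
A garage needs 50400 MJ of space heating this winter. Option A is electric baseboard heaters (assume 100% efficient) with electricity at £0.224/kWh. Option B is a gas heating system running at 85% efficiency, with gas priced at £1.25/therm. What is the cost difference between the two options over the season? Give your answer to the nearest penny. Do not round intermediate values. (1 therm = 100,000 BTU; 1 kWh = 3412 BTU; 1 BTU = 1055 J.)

£2433.76

Heat load = 50400 MJ = 50,400,000,000 J / 1055 = 47,772,512 BTU
Gas: input = 47,772,512 / 0.85 = 56,202,955 BTU = 562 therm → 562 × £1.25 = £702.54
Electric: 47,772,512 BTU / 3412 = 14,000 kWh → × £0.224 = £3,136.30
Difference = |£702.54 − £3,136.30| = £2,433.76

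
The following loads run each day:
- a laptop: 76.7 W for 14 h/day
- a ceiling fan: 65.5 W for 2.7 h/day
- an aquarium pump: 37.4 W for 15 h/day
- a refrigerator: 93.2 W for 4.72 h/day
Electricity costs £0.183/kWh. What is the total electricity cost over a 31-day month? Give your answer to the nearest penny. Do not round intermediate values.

laptop: 76.7 W × 14 h × 31 d = 33,288 Wh = 33.29 kWh
ceiling fan: 65.5 W × 2.7 h × 31 d = 5,482 Wh = 5.482 kWh
aquarium pump: 37.4 W × 15 h × 31 d = 17,391 Wh = 17.39 kWh
refrigerator: 93.2 W × 4.72 h × 31 d = 13,637 Wh = 13.64 kWh
Total energy = 33.29 + 5.482 + 17.39 + 13.64 = 69.8 kWh
Cost = 69.8 kWh × £0.183 = £12.77

£12.77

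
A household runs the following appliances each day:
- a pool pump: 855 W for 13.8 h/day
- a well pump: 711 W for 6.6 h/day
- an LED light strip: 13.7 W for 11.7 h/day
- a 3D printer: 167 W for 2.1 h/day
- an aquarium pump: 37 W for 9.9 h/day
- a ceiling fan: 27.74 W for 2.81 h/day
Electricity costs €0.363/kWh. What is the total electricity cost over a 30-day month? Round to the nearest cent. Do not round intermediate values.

€190.00

pool pump: 855 W × 13.8 h × 30 d = 353,970 Wh = 354 kWh
well pump: 711 W × 6.6 h × 30 d = 140,778 Wh = 140.8 kWh
LED light strip: 13.7 W × 11.7 h × 30 d = 4,809 Wh = 4.809 kWh
3D printer: 167 W × 2.1 h × 30 d = 10,521 Wh = 10.52 kWh
aquarium pump: 37 W × 9.9 h × 30 d = 10,989 Wh = 10.99 kWh
ceiling fan: 27.74 W × 2.81 h × 30 d = 2,338 Wh = 2.338 kWh
Total energy = 354 + 140.8 + 4.809 + 10.52 + 10.99 + 2.338 = 523.4 kWh
Cost = 523.4 kWh × €0.363 = €190.00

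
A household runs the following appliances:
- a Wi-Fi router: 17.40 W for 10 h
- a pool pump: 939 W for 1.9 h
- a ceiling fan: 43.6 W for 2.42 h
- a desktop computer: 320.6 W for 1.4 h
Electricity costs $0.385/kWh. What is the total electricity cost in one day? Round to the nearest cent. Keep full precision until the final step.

Wi-Fi router: 17.40 W × 10 h = 174 Wh = 0.174 kWh
pool pump: 939 W × 1.9 h = 1,784 Wh = 1.784 kWh
ceiling fan: 43.6 W × 2.42 h = 106 Wh = 0.1055 kWh
desktop computer: 320.6 W × 1.4 h = 449 Wh = 0.4488 kWh
Total energy = 0.174 + 1.784 + 0.1055 + 0.4488 = 2.512 kWh
Cost = 2.512 kWh × $0.385 = $0.97

$0.97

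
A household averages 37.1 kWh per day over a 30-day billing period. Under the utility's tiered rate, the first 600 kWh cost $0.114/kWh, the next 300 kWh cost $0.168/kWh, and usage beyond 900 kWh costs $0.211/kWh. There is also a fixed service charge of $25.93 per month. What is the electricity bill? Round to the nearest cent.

$189.67

Usage = 37.1 kWh/day × 30 days = 1113 kWh
First 600 kWh × $0.114 = $68.40
Next 300 kWh × $0.168 = $50.40
Remaining 213 kWh × $0.211 = $44.94
Energy charge = $163.74; + service $25.93 = $189.67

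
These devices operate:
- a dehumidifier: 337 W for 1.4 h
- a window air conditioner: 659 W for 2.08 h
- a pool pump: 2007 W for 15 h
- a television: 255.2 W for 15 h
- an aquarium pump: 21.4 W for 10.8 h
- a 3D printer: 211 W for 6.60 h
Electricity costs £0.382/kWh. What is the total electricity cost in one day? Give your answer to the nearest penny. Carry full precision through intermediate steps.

£14.29

dehumidifier: 337 W × 1.4 h = 472 Wh = 0.4718 kWh
window air conditioner: 659 W × 2.08 h = 1,371 Wh = 1.371 kWh
pool pump: 2007 W × 15 h = 30,105 Wh = 30.11 kWh
television: 255.2 W × 15 h = 3,828 Wh = 3.828 kWh
aquarium pump: 21.4 W × 10.8 h = 231 Wh = 0.2311 kWh
3D printer: 211 W × 6.60 h = 1,393 Wh = 1.393 kWh
Total energy = 0.4718 + 1.371 + 30.11 + 3.828 + 0.2311 + 1.393 = 37.4 kWh
Cost = 37.4 kWh × £0.382 = £14.29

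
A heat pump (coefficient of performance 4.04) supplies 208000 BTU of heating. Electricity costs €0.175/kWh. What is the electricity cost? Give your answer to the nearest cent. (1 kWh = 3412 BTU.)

€2.64

Heat delivered = 208,000 BTU / 3412 = 60.96 kWh
Electrical input = 60.96 kWh / 4.04 = 15.09 kWh
Cost = 15.09 × €0.175/kWh = €2.64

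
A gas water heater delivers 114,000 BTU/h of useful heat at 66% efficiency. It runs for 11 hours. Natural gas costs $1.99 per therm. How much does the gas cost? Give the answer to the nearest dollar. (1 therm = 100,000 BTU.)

Heat delivered = 114,000 BTU/h × 11 h = 1,254,000 BTU
Gas input = 1,254,000 / 0.66 = 1,900,000 BTU
= 1,900,000 / 100,000 = 19 therm
Cost = 19 × $1.99/therm = $37.81 ≈ $38

$38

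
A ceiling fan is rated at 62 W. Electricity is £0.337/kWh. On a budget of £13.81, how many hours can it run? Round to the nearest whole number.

Energy budget = £13.81 / £0.337 per kWh = 40.98 kWh = 40,979 Wh
Runtime = 40,979 Wh / 62 W = 661 h

661 h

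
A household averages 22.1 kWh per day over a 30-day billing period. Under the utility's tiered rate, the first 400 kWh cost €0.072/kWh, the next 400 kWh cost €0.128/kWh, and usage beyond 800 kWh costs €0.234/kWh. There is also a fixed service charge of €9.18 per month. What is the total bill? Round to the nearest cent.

€71.64

Usage = 22.1 kWh/day × 30 days = 663 kWh
First 400 kWh × €0.072 = €28.80
Next 263 kWh × €0.128 = €33.66
Remaining tier: 0 kWh (not reached)
Energy charge = €62.46; + service €9.18 = €71.64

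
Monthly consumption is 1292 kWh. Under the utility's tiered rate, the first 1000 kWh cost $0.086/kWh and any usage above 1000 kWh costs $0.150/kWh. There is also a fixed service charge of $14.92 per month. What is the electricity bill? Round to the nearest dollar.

$145

First 1000 kWh × $0.086 = $86.00
Remaining 292 kWh × $0.150 = $43.80
Energy charge = $129.80; + service $14.92 = $144.72 ≈ $145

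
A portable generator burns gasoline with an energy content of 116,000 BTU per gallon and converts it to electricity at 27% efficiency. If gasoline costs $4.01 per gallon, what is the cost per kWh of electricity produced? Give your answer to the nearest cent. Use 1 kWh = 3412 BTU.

Electrical output per gallon = 116,000 BTU × 0.27 / 3412 BTU/kWh = 9.179 kWh
Cost per kWh = $4.01 / 9.179 kWh = $0.437

$0.44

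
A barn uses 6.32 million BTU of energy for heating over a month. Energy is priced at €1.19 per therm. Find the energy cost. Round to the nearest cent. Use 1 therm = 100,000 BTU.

€75.21

6.32 million BTU × (10 therm/million BTU) = 63.2 therm
Cost = 63.2 therm × €1.19/therm = €75.21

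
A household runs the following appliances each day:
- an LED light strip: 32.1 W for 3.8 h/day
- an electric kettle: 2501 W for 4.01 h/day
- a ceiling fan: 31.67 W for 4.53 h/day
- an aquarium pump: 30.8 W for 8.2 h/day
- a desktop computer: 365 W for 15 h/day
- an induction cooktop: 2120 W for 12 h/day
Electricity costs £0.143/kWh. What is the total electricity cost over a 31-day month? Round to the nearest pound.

LED light strip: 32.1 W × 3.8 h × 31 d = 3,781 Wh = 3.781 kWh
electric kettle: 2501 W × 4.01 h × 31 d = 310,899 Wh = 310.9 kWh
ceiling fan: 31.67 W × 4.53 h × 31 d = 4,447 Wh = 4.447 kWh
aquarium pump: 30.8 W × 8.2 h × 31 d = 7,829 Wh = 7.829 kWh
desktop computer: 365 W × 15 h × 31 d = 169,725 Wh = 169.7 kWh
induction cooktop: 2120 W × 12 h × 31 d = 788,640 Wh = 788.6 kWh
Total energy = 3.781 + 310.9 + 4.447 + 7.829 + 169.7 + 788.6 = 1,285 kWh
Cost = 1,285 kWh × £0.143 = £183.80 ≈ £184

£184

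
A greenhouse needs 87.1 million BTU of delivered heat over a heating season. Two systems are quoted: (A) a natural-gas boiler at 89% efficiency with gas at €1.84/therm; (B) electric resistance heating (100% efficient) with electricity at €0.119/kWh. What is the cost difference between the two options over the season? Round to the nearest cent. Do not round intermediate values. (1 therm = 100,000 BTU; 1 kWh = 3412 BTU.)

Heat load = 87.1 × 10⁶ BTU = 87,100,000 BTU
Gas: input = 87,100,000 / 0.89 = 97,865,169 BTU = 978.7 therm → 978.7 × €1.84 = €1,800.72
Electric: 87,100,000 BTU / 3412 = 25,530 kWh → × €0.119 = €3,037.78
Difference = |€1,800.72 − €3,037.78| = €1,237.06

€1237.06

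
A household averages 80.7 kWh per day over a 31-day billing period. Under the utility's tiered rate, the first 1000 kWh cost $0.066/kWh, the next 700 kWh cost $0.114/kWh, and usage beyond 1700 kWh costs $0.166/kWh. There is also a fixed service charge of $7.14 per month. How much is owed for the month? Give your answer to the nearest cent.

Usage = 80.7 kWh/day × 31 days = 2501.7 kWh
First 1000 kWh × $0.066 = $66.00
Next 700 kWh × $0.114 = $79.80
Remaining 801.7 kWh × $0.166 = $133.08
Energy charge = $278.88; + service $7.14 = $286.02

$286.02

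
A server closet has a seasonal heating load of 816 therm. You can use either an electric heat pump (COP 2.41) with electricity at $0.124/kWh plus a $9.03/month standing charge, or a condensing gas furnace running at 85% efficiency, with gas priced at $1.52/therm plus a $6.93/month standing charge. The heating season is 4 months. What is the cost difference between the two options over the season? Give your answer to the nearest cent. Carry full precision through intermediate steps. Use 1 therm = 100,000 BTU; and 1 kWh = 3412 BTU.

Heat load = 816 therm × 100,000 = 81,600,000 BTU
Gas: input = 81,600,000 / 0.85 = 96,000,000 BTU = 960 therm → 960 × $1.52 = $1,459.20; + 4 × $6.93 standing = $1,486.92
Heat pump: 81,600,000 BTU / 3412 = 23,920 kWh heat; / 2.41 = 9,923 kWh in → × $0.124 = $1,230.51; + 4 × $9.03 standing = $1,266.63
Difference = |$1,486.92 − $1,266.63| = $220.29

$220.29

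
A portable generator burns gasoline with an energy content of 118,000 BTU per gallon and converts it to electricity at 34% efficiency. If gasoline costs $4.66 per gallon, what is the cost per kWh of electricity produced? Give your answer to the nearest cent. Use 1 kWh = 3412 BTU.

$0.40

Electrical output per gallon = 118,000 BTU × 0.34 / 3412 BTU/kWh = 11.76 kWh
Cost per kWh = $4.66 / 11.76 kWh = $0.396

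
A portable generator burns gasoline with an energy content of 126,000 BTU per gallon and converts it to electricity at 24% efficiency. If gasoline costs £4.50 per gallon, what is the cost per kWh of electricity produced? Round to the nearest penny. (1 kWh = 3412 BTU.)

£0.51

Electrical output per gallon = 126,000 BTU × 0.24 / 3412 BTU/kWh = 8.863 kWh
Cost per kWh = £4.50 / 8.863 kWh = £0.508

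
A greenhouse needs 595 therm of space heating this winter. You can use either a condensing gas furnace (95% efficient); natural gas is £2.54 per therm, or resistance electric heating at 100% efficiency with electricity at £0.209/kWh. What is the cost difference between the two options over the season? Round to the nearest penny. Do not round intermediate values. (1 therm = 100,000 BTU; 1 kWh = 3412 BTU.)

£2053.79

Heat load = 595 therm × 100,000 = 59,500,000 BTU
Gas: input = 59,500,000 / 0.95 = 62,631,579 BTU = 626.3 therm → 626.3 × £2.54 = £1,590.84
Electric: 59,500,000 BTU / 3412 = 17,440 kWh → × £0.209 = £3,644.64
Difference = |£1,590.84 − £3,644.64| = £2,053.79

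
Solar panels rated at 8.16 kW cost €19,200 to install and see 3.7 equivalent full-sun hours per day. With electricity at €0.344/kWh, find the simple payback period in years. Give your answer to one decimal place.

5.1 years

Daily generation = 8.16 kW × 3.7 h = 30.19 kWh
Annual generation = 30.19 × 365 = 11020 kWh
Annual savings = 11020 × €0.344 = €3,790.91
Payback = €19,200 / €3,790.91 = 5.06 years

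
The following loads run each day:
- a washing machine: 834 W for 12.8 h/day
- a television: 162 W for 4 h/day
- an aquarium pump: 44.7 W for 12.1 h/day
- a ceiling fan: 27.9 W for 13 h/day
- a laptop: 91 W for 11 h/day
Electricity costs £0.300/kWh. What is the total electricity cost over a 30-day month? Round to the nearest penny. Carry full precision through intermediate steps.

£119.05

washing machine: 834 W × 12.8 h × 30 d = 320,256 Wh = 320.3 kWh
television: 162 W × 4 h × 30 d = 19,440 Wh = 19.44 kWh
aquarium pump: 44.7 W × 12.1 h × 30 d = 16,226 Wh = 16.23 kWh
ceiling fan: 27.9 W × 13 h × 30 d = 10,881 Wh = 10.88 kWh
laptop: 91 W × 11 h × 30 d = 30,030 Wh = 30.03 kWh
Total energy = 320.3 + 19.44 + 16.23 + 10.88 + 30.03 = 396.8 kWh
Cost = 396.8 kWh × £0.300 = £119.05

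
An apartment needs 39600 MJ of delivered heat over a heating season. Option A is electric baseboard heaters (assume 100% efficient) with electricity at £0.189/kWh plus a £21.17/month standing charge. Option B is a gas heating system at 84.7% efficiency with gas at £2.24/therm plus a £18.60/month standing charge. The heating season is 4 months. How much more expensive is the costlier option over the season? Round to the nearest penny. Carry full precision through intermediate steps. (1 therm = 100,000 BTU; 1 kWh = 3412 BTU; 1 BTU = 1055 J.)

Heat load = 39600 MJ = 39,600,000,000 J / 1055 = 37,535,545 BTU
Gas: input = 37,535,545 / 0.847 = 44,315,874 BTU = 443.2 therm → 443.2 × £2.24 = £992.68; + 4 × £18.60 standing = £1,067.08
Electric: 37,535,545 BTU / 3412 = 11,000 kWh → × £0.189 = £2,079.20; + 4 × £21.17 standing = £2,163.88
Difference = |£1,067.08 − £2,163.88| = £1,096.80

£1096.80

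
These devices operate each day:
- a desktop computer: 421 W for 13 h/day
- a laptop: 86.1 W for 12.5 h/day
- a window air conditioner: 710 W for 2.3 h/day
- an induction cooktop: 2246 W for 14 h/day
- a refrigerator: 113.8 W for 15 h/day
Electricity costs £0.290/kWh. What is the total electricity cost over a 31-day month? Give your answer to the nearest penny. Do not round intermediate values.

£371.59

desktop computer: 421 W × 13 h × 31 d = 169,663 Wh = 169.7 kWh
laptop: 86.1 W × 12.5 h × 31 d = 33,364 Wh = 33.36 kWh
window air conditioner: 710 W × 2.3 h × 31 d = 50,623 Wh = 50.62 kWh
induction cooktop: 2246 W × 14 h × 31 d = 974,764 Wh = 974.8 kWh
refrigerator: 113.8 W × 15 h × 31 d = 52,917 Wh = 52.92 kWh
Total energy = 169.7 + 33.36 + 50.62 + 974.8 + 52.92 = 1,281 kWh
Cost = 1,281 kWh × £0.290 = £371.59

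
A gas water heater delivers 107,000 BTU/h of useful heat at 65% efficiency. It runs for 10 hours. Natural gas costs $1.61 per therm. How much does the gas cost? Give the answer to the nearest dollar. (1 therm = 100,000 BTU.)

Heat delivered = 107,000 BTU/h × 10 h = 1,070,000 BTU
Gas input = 1,070,000 / 0.65 = 1,646,154 BTU
= 1,646,154 / 100,000 = 16.46 therm
Cost = 16.46 × $1.61/therm = $26.50 ≈ $27

$27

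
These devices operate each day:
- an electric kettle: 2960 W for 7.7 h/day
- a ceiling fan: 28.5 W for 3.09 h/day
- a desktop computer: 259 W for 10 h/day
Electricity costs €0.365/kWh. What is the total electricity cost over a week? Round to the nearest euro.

€65

electric kettle: 2960 W × 7.7 h × 7 d = 159,544 Wh = 159.5 kWh
ceiling fan: 28.5 W × 3.09 h × 7 d = 616 Wh = 0.6165 kWh
desktop computer: 259 W × 10 h × 7 d = 18,130 Wh = 18.13 kWh
Total energy = 159.5 + 0.6165 + 18.13 = 178.3 kWh
Cost = 178.3 kWh × €0.365 = €65.08 ≈ €65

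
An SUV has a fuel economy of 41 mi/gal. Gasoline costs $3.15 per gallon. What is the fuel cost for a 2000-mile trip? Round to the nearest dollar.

$154

Fuel = 2000 mi / 41 mpg = 48.78 gal
Cost = 48.78 gal × $3.15/gal = $153.66 ≈ $154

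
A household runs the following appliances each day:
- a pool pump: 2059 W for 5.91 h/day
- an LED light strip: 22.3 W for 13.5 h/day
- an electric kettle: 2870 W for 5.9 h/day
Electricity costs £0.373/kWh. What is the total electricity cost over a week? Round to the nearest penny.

pool pump: 2059 W × 5.91 h × 7 d = 85,181 Wh = 85.18 kWh
LED light strip: 22.3 W × 13.5 h × 7 d = 2,107 Wh = 2.107 kWh
electric kettle: 2870 W × 5.9 h × 7 d = 118,531 Wh = 118.5 kWh
Total energy = 85.18 + 2.107 + 118.5 = 205.8 kWh
Cost = 205.8 kWh × £0.373 = £76.77

£76.77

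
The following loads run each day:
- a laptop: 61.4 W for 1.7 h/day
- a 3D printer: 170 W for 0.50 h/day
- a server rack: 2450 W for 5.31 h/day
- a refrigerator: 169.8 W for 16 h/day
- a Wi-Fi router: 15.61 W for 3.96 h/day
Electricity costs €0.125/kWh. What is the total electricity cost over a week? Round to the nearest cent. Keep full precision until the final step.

laptop: 61.4 W × 1.7 h × 7 d = 731 Wh = 0.7307 kWh
3D printer: 170 W × 0.50 h × 7 d = 595 Wh = 0.595 kWh
server rack: 2450 W × 5.31 h × 7 d = 91,066 Wh = 91.07 kWh
refrigerator: 169.8 W × 16 h × 7 d = 19,018 Wh = 19.02 kWh
Wi-Fi router: 15.61 W × 3.96 h × 7 d = 433 Wh = 0.4327 kWh
Total energy = 0.7307 + 0.595 + 91.07 + 19.02 + 0.4327 = 111.8 kWh
Cost = 111.8 kWh × €0.125 = €13.98

€13.98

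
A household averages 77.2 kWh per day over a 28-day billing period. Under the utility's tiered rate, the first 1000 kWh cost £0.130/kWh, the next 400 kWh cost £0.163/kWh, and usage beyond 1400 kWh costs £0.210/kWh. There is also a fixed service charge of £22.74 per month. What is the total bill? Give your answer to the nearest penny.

Usage = 77.2 kWh/day × 28 days = 2161.6 kWh
First 1000 kWh × £0.130 = £130.00
Next 400 kWh × £0.163 = £65.20
Remaining 761.6 kWh × £0.210 = £159.94
Energy charge = £355.14; + service £22.74 = £377.88

£377.88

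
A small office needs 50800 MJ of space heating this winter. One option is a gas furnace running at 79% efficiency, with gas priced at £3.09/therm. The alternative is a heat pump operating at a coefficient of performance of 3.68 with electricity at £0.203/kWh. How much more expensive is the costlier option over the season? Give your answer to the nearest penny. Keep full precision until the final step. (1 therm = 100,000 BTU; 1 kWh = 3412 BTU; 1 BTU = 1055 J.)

£1104.91

Heat load = 50800 MJ = 50,800,000,000 J / 1055 = 48,151,659 BTU
Gas: input = 48,151,659 / 0.79 = 60,951,467 BTU = 609.5 therm → 609.5 × £3.09 = £1,883.40
Heat pump: 48,151,659 BTU / 3412 = 14,110 kWh heat; / 3.68 = 3,835 kWh in → × £0.203 = £778.49
Difference = |£1,883.40 − £778.49| = £1,104.91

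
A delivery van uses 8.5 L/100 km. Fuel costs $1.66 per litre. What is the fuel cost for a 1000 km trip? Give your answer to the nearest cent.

Fuel = 8.5 L/100 km × 1000 km / 100 = 85 L
Cost = 85 L × $1.66/L = $141.10

$141.10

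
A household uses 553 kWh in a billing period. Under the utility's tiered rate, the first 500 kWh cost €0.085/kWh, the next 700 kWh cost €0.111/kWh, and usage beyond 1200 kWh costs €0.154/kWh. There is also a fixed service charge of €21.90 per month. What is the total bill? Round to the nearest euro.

First 500 kWh × €0.085 = €42.50
Next 53 kWh × €0.111 = €5.88
Remaining tier: 0 kWh (not reached)
Energy charge = €48.38; + service €21.90 = €70.28 ≈ €70

€70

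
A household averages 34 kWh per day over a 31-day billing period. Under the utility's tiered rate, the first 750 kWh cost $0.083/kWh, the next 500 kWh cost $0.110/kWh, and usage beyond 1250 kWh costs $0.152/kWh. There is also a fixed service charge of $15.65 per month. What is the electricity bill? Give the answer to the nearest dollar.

Usage = 34 kWh/day × 31 days = 1054 kWh
First 750 kWh × $0.083 = $62.25
Next 304 kWh × $0.110 = $33.44
Remaining tier: 0 kWh (not reached)
Energy charge = $95.69; + service $15.65 = $111.34 ≈ $111

$111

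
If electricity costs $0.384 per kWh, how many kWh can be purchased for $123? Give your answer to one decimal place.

$123 / $0.384 per kWh = 320.3 kWh

320.3 kWh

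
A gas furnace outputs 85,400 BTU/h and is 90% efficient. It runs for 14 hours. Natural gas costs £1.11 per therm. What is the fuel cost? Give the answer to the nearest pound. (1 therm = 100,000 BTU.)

Heat delivered = 85,400 BTU/h × 14 h = 1,195,600 BTU
Gas input = 1,195,600 / 0.90 = 1,328,444 BTU
= 1,328,444 / 100,000 = 13.28 therm
Cost = 13.28 × £1.11/therm = £14.75 ≈ £15

£15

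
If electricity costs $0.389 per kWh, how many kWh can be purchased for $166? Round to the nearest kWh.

427 kWh

$166 / $0.389 per kWh = 426.7 kWh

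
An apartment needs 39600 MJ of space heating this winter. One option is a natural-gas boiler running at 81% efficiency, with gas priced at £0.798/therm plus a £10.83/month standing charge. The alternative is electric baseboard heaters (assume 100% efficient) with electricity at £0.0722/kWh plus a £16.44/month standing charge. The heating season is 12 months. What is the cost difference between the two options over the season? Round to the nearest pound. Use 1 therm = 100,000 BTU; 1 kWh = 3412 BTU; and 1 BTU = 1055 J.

Heat load = 39600 MJ = 39,600,000,000 J / 1055 = 37,535,545 BTU
Gas: input = 37,535,545 / 0.81 = 46,340,179 BTU = 463.4 therm → 463.4 × £0.798 = £369.79; + 12 × £10.83 standing = £499.75
Electric: 37,535,545 BTU / 3412 = 11,000 kWh → × £0.0722 = £794.28; + 12 × £16.44 standing = £991.56
Difference = |£499.75 − £991.56| = £491.80 ≈ £492

£492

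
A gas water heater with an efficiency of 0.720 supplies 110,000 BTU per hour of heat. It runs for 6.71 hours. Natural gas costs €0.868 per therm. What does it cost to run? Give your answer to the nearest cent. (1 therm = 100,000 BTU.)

Heat delivered = 110,000 BTU/h × 6.71 h = 738,100 BTU
Gas input = 738,100 / 0.720 = 1,025,139 BTU
= 1,025,139 / 100,000 = 10.25 therm
Cost = 10.25 × €0.868/therm = €8.90

€8.90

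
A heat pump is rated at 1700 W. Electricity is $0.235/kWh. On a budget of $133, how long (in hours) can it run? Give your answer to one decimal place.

332.9 h

Energy budget = $133 / $0.235 per kWh = 566 kWh = 565,957 Wh
Runtime = 565,957 Wh / 1700 W = 332.9 h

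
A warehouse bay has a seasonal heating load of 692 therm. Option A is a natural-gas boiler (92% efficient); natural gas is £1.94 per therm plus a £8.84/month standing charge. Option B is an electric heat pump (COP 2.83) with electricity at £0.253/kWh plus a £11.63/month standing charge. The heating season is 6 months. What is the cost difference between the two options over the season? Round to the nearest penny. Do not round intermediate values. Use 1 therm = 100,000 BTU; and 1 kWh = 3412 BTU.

Heat load = 692 therm × 100,000 = 69,200,000 BTU
Gas: input = 69,200,000 / 0.92 = 75,217,391 BTU = 752.2 therm → 752.2 × £1.94 = £1,459.22; + 6 × £8.84 standing = £1,512.26
Heat pump: 69,200,000 BTU / 3412 = 20,280 kWh heat; / 2.83 = 7,167 kWh in → × £0.253 = £1,813.14; + 6 × £11.63 standing = £1,882.92
Difference = |£1,512.26 − £1,882.92| = £370.66

£370.66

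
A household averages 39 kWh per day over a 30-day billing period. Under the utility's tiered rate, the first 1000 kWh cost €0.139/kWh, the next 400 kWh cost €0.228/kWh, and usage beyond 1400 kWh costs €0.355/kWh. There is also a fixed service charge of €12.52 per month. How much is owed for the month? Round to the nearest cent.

€190.28

Usage = 39 kWh/day × 30 days = 1170 kWh
First 1000 kWh × €0.139 = €139.00
Next 170 kWh × €0.228 = €38.76
Remaining tier: 0 kWh (not reached)
Energy charge = €177.76; + service €12.52 = €190.28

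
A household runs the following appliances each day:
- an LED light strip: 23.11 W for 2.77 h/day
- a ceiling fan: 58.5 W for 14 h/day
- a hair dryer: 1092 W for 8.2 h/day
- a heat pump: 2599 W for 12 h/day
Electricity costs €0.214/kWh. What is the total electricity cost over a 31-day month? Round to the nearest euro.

LED light strip: 23.11 W × 2.77 h × 31 d = 1,984 Wh = 1.984 kWh
ceiling fan: 58.5 W × 14 h × 31 d = 25,389 Wh = 25.39 kWh
hair dryer: 1092 W × 8.2 h × 31 d = 277,586 Wh = 277.6 kWh
heat pump: 2599 W × 12 h × 31 d = 966,828 Wh = 966.8 kWh
Total energy = 1.984 + 25.39 + 277.6 + 966.8 = 1,272 kWh
Cost = 1,272 kWh × €0.214 = €272.16 ≈ €272

€272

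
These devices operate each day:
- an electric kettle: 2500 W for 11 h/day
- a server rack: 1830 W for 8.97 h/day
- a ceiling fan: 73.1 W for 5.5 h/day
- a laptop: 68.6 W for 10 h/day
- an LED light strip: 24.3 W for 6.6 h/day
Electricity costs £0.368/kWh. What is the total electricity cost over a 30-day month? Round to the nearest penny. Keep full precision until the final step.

electric kettle: 2500 W × 11 h × 30 d = 825,000 Wh = 825 kWh
server rack: 1830 W × 8.97 h × 30 d = 492,453 Wh = 492.5 kWh
ceiling fan: 73.1 W × 5.5 h × 30 d = 12,061 Wh = 12.06 kWh
laptop: 68.6 W × 10 h × 30 d = 20,580 Wh = 20.58 kWh
LED light strip: 24.3 W × 6.6 h × 30 d = 4,811 Wh = 4.811 kWh
Total energy = 825 + 492.5 + 12.06 + 20.58 + 4.811 = 1,355 kWh
Cost = 1,355 kWh × £0.368 = £498.61

£498.61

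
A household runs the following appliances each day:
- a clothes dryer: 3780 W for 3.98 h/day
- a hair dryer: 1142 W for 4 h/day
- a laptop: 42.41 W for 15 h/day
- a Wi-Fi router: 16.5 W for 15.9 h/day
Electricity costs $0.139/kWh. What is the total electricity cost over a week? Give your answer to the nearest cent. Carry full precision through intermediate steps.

clothes dryer: 3780 W × 3.98 h × 7 d = 105,311 Wh = 105.3 kWh
hair dryer: 1142 W × 4 h × 7 d = 31,976 Wh = 31.98 kWh
laptop: 42.41 W × 15 h × 7 d = 4,453 Wh = 4.453 kWh
Wi-Fi router: 16.5 W × 15.9 h × 7 d = 1,836 Wh = 1.836 kWh
Total energy = 105.3 + 31.98 + 4.453 + 1.836 = 143.6 kWh
Cost = 143.6 kWh × $0.139 = $19.96

$19.96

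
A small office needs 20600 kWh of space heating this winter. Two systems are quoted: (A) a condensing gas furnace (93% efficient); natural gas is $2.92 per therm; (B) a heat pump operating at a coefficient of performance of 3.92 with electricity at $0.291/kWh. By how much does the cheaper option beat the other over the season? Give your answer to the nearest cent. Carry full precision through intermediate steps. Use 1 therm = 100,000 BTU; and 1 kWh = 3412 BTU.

Heat load = 20600 kWh × 3412 = 70,287,200 BTU
Gas: input = 70,287,200 / 0.93 = 75,577,634 BTU = 755.8 therm → 755.8 × $2.92 = $2,206.87
Heat pump: 70,287,200 BTU / 3412 = 20,600 kWh heat; / 3.92 = 5,255 kWh in → × $0.291 = $1,529.23
Difference = |$2,206.87 − $1,529.23| = $677.63

$677.63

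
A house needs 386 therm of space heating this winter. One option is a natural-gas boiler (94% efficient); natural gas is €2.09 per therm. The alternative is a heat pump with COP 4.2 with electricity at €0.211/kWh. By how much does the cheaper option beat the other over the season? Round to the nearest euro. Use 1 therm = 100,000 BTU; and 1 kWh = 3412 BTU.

€290

Heat load = 386 therm × 100,000 = 38,600,000 BTU
Gas: input = 38,600,000 / 0.94 = 41,063,830 BTU = 410.6 therm → 410.6 × €2.09 = €858.23
Heat pump: 38,600,000 BTU / 3412 = 11,310 kWh heat; / 4.2 = 2,694 kWh in → × €0.211 = €568.34
Difference = |€858.23 − €568.34| = €289.89 ≈ €290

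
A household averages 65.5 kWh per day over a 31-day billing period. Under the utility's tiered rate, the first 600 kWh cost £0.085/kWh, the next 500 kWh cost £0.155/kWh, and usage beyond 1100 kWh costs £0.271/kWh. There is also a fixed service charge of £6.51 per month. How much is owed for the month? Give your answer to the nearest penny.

£387.18

Usage = 65.5 kWh/day × 31 days = 2030.5 kWh
First 600 kWh × £0.085 = £51.00
Next 500 kWh × £0.155 = £77.50
Remaining 930.5 kWh × £0.271 = £252.17
Energy charge = £380.67; + service £6.51 = £387.18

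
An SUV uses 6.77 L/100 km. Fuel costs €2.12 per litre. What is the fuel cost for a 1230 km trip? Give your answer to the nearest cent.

€176.53

Fuel = 6.77 L/100 km × 1230 km / 100 = 83.27 L
Cost = 83.27 L × €2.12/L = €176.53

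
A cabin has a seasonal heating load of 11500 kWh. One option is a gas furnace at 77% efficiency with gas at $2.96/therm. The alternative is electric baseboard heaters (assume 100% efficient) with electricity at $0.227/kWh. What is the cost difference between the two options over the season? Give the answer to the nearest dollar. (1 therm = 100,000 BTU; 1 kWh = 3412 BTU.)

Heat load = 11500 kWh × 3412 = 39,238,000 BTU
Gas: input = 39,238,000 / 0.77 = 50,958,442 BTU = 509.6 therm → 509.6 × $2.96 = $1,508.37
Electric: 39,238,000 BTU / 3412 = 11,500 kWh → × $0.227 = $2,610.50
Difference = |$1,508.37 − $2,610.50| = $1,102.13 ≈ $1102

$1102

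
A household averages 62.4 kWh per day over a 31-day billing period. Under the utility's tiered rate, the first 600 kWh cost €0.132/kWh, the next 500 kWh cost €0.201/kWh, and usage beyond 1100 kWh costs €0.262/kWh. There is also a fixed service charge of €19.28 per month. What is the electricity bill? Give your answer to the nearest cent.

Usage = 62.4 kWh/day × 31 days = 1934.4 kWh
First 600 kWh × €0.132 = €79.20
Next 500 kWh × €0.201 = €100.50
Remaining 834.4 kWh × €0.262 = €218.61
Energy charge = €398.31; + service €19.28 = €417.59

€417.59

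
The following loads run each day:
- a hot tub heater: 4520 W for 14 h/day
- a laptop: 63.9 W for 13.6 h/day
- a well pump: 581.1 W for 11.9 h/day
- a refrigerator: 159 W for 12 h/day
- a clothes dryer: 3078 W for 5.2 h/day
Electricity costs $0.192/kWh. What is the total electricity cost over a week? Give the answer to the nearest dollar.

hot tub heater: 4520 W × 14 h × 7 d = 442,960 Wh = 443 kWh
laptop: 63.9 W × 13.6 h × 7 d = 6,083 Wh = 6.083 kWh
well pump: 581.1 W × 11.9 h × 7 d = 48,406 Wh = 48.41 kWh
refrigerator: 159 W × 12 h × 7 d = 13,356 Wh = 13.36 kWh
clothes dryer: 3078 W × 5.2 h × 7 d = 112,039 Wh = 112 kWh
Total energy = 443 + 6.083 + 48.41 + 13.36 + 112 = 622.8 kWh
Cost = 622.8 kWh × $0.192 = $119.59 ≈ $120

$120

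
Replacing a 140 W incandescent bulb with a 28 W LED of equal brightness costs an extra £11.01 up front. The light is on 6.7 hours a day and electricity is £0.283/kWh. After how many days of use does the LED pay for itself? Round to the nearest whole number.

Power saved = 140 − 28 = 112 W
Daily energy saved = 112 W × 6.7 h = 750.4 Wh = 0.7504 kWh
Daily savings = 0.7504 × £0.283 = £0.2124
Payback = £11.01 / £0.2124 per day = 51.85 days

52 days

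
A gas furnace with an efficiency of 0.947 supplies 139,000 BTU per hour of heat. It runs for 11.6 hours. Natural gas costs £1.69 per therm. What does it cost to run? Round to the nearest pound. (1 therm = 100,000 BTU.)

Heat delivered = 139,000 BTU/h × 11.6 h = 1,612,400 BTU
Gas input = 1,612,400 / 0.947 = 1,702,640 BTU
= 1,702,640 / 100,000 = 17.03 therm
Cost = 17.03 × £1.69/therm = £28.77 ≈ £29

£29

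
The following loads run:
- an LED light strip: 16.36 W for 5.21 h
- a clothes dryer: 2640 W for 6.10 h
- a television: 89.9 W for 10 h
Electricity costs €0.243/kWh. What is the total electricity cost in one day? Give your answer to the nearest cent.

€4.15

LED light strip: 16.36 W × 5.21 h = 85 Wh = 0.08524 kWh
clothes dryer: 2640 W × 6.10 h = 16,104 Wh = 16.1 kWh
television: 89.9 W × 10 h = 899 Wh = 0.899 kWh
Total energy = 0.08524 + 16.1 + 0.899 = 17.09 kWh
Cost = 17.09 kWh × €0.243 = €4.15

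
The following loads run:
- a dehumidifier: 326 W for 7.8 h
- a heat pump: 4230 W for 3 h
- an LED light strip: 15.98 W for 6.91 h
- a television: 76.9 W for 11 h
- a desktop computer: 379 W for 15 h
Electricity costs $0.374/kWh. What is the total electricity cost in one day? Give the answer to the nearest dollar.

$8

dehumidifier: 326 W × 7.8 h = 2,543 Wh = 2.543 kWh
heat pump: 4230 W × 3 h = 12,690 Wh = 12.69 kWh
LED light strip: 15.98 W × 6.91 h = 110 Wh = 0.1104 kWh
television: 76.9 W × 11 h = 846 Wh = 0.8459 kWh
desktop computer: 379 W × 15 h = 5,685 Wh = 5.685 kWh
Total energy = 2.543 + 12.69 + 0.1104 + 0.8459 + 5.685 = 21.87 kWh
Cost = 21.87 kWh × $0.374 = $8.18 ≈ $8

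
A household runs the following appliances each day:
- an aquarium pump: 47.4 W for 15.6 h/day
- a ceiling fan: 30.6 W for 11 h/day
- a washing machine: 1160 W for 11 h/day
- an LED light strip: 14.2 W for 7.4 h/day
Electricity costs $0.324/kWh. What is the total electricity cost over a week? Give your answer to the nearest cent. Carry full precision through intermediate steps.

$31.62

aquarium pump: 47.4 W × 15.6 h × 7 d = 5,176 Wh = 5.176 kWh
ceiling fan: 30.6 W × 11 h × 7 d = 2,356 Wh = 2.356 kWh
washing machine: 1160 W × 11 h × 7 d = 89,320 Wh = 89.32 kWh
LED light strip: 14.2 W × 7.4 h × 7 d = 736 Wh = 0.7356 kWh
Total energy = 5.176 + 2.356 + 89.32 + 0.7356 = 97.59 kWh
Cost = 97.59 kWh × $0.324 = $31.62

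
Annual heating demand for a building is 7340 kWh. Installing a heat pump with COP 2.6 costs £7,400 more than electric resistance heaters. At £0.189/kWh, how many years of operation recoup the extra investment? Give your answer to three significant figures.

8.67 years

Resistance: 7340 kWh × £0.189 = £1,387.26/yr
Heat pump: 7340 / 2.6 = 2823 kWh in → × £0.189 = £533.56/yr
Annual savings = £853.70
Payback = £7,400 / £853.70 = 8.67 years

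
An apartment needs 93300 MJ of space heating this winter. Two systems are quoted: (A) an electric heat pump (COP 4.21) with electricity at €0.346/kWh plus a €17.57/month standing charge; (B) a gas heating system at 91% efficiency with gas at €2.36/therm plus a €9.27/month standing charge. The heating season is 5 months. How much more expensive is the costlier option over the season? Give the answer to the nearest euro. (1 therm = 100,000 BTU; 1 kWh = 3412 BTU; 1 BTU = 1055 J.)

€122

Heat load = 93300 MJ = 93,300,000,000 J / 1055 = 88,436,019 BTU
Gas: input = 88,436,019 / 0.91 = 97,182,438 BTU = 971.8 therm → 971.8 × €2.36 = €2,293.51; + 5 × €9.27 standing = €2,339.86
Heat pump: 88,436,019 BTU / 3412 = 25,920 kWh heat; / 4.21 = 6,157 kWh in → × €0.346 = €2,130.17; + 5 × €17.57 standing = €2,218.02
Difference = |€2,339.86 − €2,218.02| = €121.84 ≈ €122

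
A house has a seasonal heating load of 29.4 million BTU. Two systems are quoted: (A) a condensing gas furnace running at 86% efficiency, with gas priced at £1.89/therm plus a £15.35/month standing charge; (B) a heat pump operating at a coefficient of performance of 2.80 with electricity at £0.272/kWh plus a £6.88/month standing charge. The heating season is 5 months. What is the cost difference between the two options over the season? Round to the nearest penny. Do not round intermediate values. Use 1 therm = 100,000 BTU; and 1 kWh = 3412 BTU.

£148.58

Heat load = 29.4 × 10⁶ BTU = 29,400,000 BTU
Gas: input = 29,400,000 / 0.86 = 34,186,047 BTU = 341.9 therm → 341.9 × £1.89 = £646.12; + 5 × £15.35 standing = £722.87
Heat pump: 29,400,000 BTU / 3412 = 8,617 kWh heat; / 2.80 = 3,077 kWh in → × £0.272 = £837.05; + 5 × £6.88 standing = £871.45
Difference = |£722.87 − £871.45| = £148.58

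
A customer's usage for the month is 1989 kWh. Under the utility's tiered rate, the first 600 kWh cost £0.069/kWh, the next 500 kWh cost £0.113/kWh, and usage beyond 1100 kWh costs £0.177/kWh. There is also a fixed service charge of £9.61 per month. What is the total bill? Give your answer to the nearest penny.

First 600 kWh × £0.069 = £41.40
Next 500 kWh × £0.113 = £56.50
Remaining 889 kWh × £0.177 = £157.35
Energy charge = £255.25; + service £9.61 = £264.86

£264.86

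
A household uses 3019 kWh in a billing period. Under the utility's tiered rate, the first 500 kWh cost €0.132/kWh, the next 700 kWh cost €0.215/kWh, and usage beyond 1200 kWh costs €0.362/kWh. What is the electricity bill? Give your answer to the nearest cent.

€874.98

First 500 kWh × €0.132 = €66.00
Next 700 kWh × €0.215 = €150.50
Remaining 1819 kWh × €0.362 = €658.48
Total = €874.98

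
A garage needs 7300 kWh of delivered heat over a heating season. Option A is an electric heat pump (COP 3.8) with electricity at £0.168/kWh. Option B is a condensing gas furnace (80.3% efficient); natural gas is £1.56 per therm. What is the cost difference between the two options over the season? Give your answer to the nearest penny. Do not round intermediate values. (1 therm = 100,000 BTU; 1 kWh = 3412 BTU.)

£161.15

Heat load = 7300 kWh × 3412 = 24,907,600 BTU
Gas: input = 24,907,600 / 0.803 = 31,018,182 BTU = 310.2 therm → 310.2 × £1.56 = £483.88
Heat pump: 24,907,600 BTU / 3412 = 7,300 kWh heat; / 3.8 = 1,921 kWh in → × £0.168 = £322.74
Difference = |£483.88 − £322.74| = £161.15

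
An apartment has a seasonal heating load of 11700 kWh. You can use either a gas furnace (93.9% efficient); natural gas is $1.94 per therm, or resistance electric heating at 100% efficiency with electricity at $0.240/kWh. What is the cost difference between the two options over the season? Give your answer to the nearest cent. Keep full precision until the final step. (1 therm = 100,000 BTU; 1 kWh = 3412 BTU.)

$1983.23

Heat load = 11700 kWh × 3412 = 39,920,400 BTU
Gas: input = 39,920,400 / 0.939 = 42,513,738 BTU = 425.1 therm → 425.1 × $1.94 = $824.77
Electric: 39,920,400 BTU / 3412 = 11,700 kWh → × $0.240 = $2,808.00
Difference = |$824.77 − $2,808.00| = $1,983.23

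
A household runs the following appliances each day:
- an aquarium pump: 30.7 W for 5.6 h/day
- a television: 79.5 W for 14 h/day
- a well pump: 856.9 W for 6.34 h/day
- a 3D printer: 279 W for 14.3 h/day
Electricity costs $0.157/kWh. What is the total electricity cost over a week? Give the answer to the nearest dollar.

aquarium pump: 30.7 W × 5.6 h × 7 d = 1,203 Wh = 1.203 kWh
television: 79.5 W × 14 h × 7 d = 7,791 Wh = 7.791 kWh
well pump: 856.9 W × 6.34 h × 7 d = 38,029 Wh = 38.03 kWh
3D printer: 279 W × 14.3 h × 7 d = 27,928 Wh = 27.93 kWh
Total energy = 1.203 + 7.791 + 38.03 + 27.93 = 74.95 kWh
Cost = 74.95 kWh × $0.157 = $11.77 ≈ $12

$12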